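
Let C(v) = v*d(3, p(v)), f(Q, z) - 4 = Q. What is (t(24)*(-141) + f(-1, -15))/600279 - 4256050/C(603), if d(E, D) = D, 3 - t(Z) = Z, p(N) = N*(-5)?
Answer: 170680408222/72755615637 ≈ 2.3459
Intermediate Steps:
p(N) = -5*N
t(Z) = 3 - Z
f(Q, z) = 4 + Q
C(v) = -5*v² (C(v) = v*(-5*v) = -5*v²)
(t(24)*(-141) + f(-1, -15))/600279 - 4256050/C(603) = ((3 - 1*24)*(-141) + (4 - 1))/600279 - 4256050/((-5*603²)) = ((3 - 24)*(-141) + 3)*(1/600279) - 4256050/((-5*363609)) = (-21*(-141) + 3)*(1/600279) - 4256050/(-1818045) = (2961 + 3)*(1/600279) - 4256050*(-1/1818045) = 2964*(1/600279) + 851210/363609 = 988/200093 + 851210/363609 = 170680408222/72755615637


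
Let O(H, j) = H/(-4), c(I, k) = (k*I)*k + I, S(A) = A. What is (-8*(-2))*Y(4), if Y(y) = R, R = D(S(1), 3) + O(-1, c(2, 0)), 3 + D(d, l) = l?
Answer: 4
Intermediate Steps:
c(I, k) = I + I*k**2 (c(I, k) = (I*k)*k + I = I*k**2 + I = I + I*k**2)
O(H, j) = -H/4 (O(H, j) = H*(-1/4) = -H/4)
D(d, l) = -3 + l
R = 1/4 (R = (-3 + 3) - 1/4*(-1) = 0 + 1/4 = 1/4 ≈ 0.25000)
Y(y) = 1/4
(-8*(-2))*Y(4) = -8*(-2)*(1/4) = 16*(1/4) = 4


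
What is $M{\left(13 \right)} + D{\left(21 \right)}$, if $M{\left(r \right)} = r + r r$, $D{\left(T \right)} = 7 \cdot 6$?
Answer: $224$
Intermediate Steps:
$D{\left(T \right)} = 42$
$M{\left(r \right)} = r + r^{2}$
$M{\left(13 \right)} + D{\left(21 \right)} = 13 \left(1 + 13\right) + 42 = 13 \cdot 14 + 42 = 182 + 42 = 224$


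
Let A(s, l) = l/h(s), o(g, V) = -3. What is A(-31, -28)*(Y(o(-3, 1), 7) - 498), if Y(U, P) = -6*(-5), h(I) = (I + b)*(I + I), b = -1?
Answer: 819/124 ≈ 6.6048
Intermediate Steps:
h(I) = 2*I*(-1 + I) (h(I) = (I - 1)*(I + I) = (-1 + I)*(2*I) = 2*I*(-1 + I))
Y(U, P) = 30
A(s, l) = l/(2*s*(-1 + s)) (A(s, l) = l/((2*s*(-1 + s))) = l*(1/(2*s*(-1 + s))) = l/(2*s*(-1 + s)))
A(-31, -28)*(Y(o(-3, 1), 7) - 498) = ((½)*(-28)/(-31*(-1 - 31)))*(30 - 498) = ((½)*(-28)*(-1/31)/(-32))*(-468) = ((½)*(-28)*(-1/31)*(-1/32))*(-468) = -7/496*(-468) = 819/124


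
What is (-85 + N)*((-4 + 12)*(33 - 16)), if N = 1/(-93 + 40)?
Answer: -612816/53 ≈ -11563.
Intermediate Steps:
N = -1/53 (N = 1/(-53) = -1/53 ≈ -0.018868)
(-85 + N)*((-4 + 12)*(33 - 16)) = (-85 - 1/53)*((-4 + 12)*(33 - 16)) = -36048*17/53 = -4506/53*136 = -612816/53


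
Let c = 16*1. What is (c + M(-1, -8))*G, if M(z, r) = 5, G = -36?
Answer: -756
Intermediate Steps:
c = 16
(c + M(-1, -8))*G = (16 + 5)*(-36) = 21*(-36) = -756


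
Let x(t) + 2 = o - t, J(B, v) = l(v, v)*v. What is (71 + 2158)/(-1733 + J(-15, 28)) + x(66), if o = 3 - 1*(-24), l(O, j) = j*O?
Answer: -826750/20219 ≈ -40.890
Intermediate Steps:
l(O, j) = O*j
o = 27 (o = 3 + 24 = 27)
J(B, v) = v**3 (J(B, v) = (v*v)*v = v**2*v = v**3)
x(t) = 25 - t (x(t) = -2 + (27 - t) = 25 - t)
(71 + 2158)/(-1733 + J(-15, 28)) + x(66) = (71 + 2158)/(-1733 + 28**3) + (25 - 1*66) = 2229/(-1733 + 21952) + (25 - 66) = 2229/20219 - 41 = -826750/20219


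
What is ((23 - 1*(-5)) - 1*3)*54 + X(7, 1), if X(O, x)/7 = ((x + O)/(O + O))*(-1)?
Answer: 1346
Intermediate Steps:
X(O, x) = -7*(O + x)/(2*O) (X(O, x) = 7*(((x + O)/(O + O))*(-1)) = 7*(((O + x)/((2*O)))*(-1)) = 7*(((O + x)*(1/(2*O)))*(-1)) = 7*(((O + x)/(2*O))*(-1)) = 7*(-(O + x)/(2*O)) = -7*(O + x)/(2*O))
((23 - 1*(-5)) - 1*3)*54 + X(7, 1) = ((23 - 1*(-5)) - 1*3)*54 + (7/2)*(-1*7 - 1*1)/7 = ((23 + 5) - 3)*54 + (7/2)*(1/7)*(-7 - 1) = (28 - 3)*54 + (7/2)*(1/7)*(-8) = 25*54 - 4 = 1350 - 4 = 1346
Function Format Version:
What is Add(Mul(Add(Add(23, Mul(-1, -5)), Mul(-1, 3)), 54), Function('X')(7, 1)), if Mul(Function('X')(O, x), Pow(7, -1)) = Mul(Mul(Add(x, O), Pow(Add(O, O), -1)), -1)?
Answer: 1346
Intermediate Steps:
Function('X')(O, x) = Mul(Rational(-7, 2), Pow(O, -1), Add(O, x)) (Function('X')(O, x) = Mul(7, Mul(Mul(Add(x, O), Pow(Add(O, O), -1)), -1)) = Mul(7, Mul(Mul(Add(O, x), Pow(Mul(2, O), -1)), -1)) = Mul(7, Mul(Mul(Add(O, x), Mul(Rational(1, 2), Pow(O, -1))), -1)) = Mul(7, Mul(Mul(Rational(1, 2), Pow(O, -1), Add(O, x)), -1)) = Mul(7, Mul(Rational(-1, 2), Pow(O, -1), Add(O, x))) = Mul(Rational(-7, 2), Pow(O, -1), Add(O, x)))
Add(Mul(Add(Add(23, Mul(-1, -5)), Mul(-1, 3)), 54), Function('X')(7, 1)) = Add(Mul(Add(Add(23, Mul(-1, -5)), Mul(-1, 3)), 54), Mul(Rational(7, 2), Pow(7, -1), Add(Mul(-1, 7), Mul(-1, 1)))) = Add(Mul(Add(Add(23, 5), -3), 54), Mul(Rational(7, 2), Rational(1, 7), Add(-7, -1))) = Add(Mul(Add(28, -3), 54), Mul(Rational(7, 2), Rational(1, 7), -8)) = Add(Mul(25, 54), -4) = Add(1350, -4) = 1346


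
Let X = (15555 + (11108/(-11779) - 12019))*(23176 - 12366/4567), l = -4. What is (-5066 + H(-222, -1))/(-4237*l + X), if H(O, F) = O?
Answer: -71116584146/1101928560402175 ≈ -6.4538e-5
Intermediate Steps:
X = 4406802529151736/53794693 (X = (15555 + (11108*(-1/11779) - 12019))*(23176 - 12366*1/4567) = (15555 + (-11108/11779 - 12019))*(23176 - 12366/4567) = (15555 - 141582909/11779)*(105832426/4567) = (41639436/11779)*(105832426/4567) = 4406802529151736/53794693 ≈ 8.1919e+7)
(-5066 + H(-222, -1))/(-4237*l + X) = (-5066 - 222)/(-4237*(-4) + 4406802529151736/53794693) = -5288/(16948 + 4406802529151736/53794693) = -5288/4407714241608700/53794693 = -5288*53794693/4407714241608700 = -71116584146/1101928560402175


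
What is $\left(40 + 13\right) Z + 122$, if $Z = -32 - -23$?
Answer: $-355$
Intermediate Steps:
$Z = -9$ ($Z = -32 + 23 = -9$)
$\left(40 + 13\right) Z + 122 = \left(40 + 13\right) \left(-9\right) + 122 = 53 \left(-9\right) + 122 = -477 + 122 = -355$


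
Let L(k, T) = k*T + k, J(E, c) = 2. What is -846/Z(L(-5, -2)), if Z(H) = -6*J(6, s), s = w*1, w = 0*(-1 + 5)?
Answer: 141/2 ≈ 70.500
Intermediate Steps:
w = 0 (w = 0*4 = 0)
s = 0 (s = 0*1 = 0)
L(k, T) = k + T*k (L(k, T) = T*k + k = k + T*k)
Z(H) = -12 (Z(H) = -6*2 = -12)
-846/Z(L(-5, -2)) = -846/(-12) = -846*(-1/12) = 141/2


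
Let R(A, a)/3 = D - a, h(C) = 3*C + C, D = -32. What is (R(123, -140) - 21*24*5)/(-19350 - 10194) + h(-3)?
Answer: -29361/2462 ≈ -11.926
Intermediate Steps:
h(C) = 4*C
R(A, a) = -96 - 3*a (R(A, a) = 3*(-32 - a) = -96 - 3*a)
(R(123, -140) - 21*24*5)/(-19350 - 10194) + h(-3) = ((-96 - 3*(-140)) - 21*24*5)/(-19350 - 10194) + 4*(-3) = ((-96 + 420) - 504*5)/(-29544) - 12 = (324 - 2520)*(-1/29544) - 12 = -2196*(-1/29544) - 12 = 183/2462 - 12 = -29361/2462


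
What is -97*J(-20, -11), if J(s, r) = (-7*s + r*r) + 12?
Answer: -26481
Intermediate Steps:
J(s, r) = 12 + r² - 7*s (J(s, r) = (-7*s + r²) + 12 = (r² - 7*s) + 12 = 12 + r² - 7*s)
-97*J(-20, -11) = -97*(12 + (-11)² - 7*(-20)) = -97*(12 + 121 + 140) = -97*273 = -26481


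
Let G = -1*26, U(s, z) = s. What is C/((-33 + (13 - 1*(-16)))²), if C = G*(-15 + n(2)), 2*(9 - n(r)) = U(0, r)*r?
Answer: 39/4 ≈ 9.7500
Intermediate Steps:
n(r) = 9 (n(r) = 9 - 0*r = 9 - ½*0 = 9 + 0 = 9)
G = -26
C = 156 (C = -26*(-15 + 9) = -26*(-6) = 156)
C/((-33 + (13 - 1*(-16)))²) = 156/((-33 + (13 - 1*(-16)))²) = 156/((-33 + (13 + 16))²) = 156/((-33 + 29)²) = 156/((-4)²) = 156/16 = 156*(1/16) = 39/4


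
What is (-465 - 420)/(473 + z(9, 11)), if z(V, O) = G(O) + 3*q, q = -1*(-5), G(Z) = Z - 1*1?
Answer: -295/166 ≈ -1.7771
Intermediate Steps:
G(Z) = -1 + Z (G(Z) = Z - 1 = -1 + Z)
q = 5
z(V, O) = 14 + O (z(V, O) = (-1 + O) + 3*5 = (-1 + O) + 15 = 14 + O)
(-465 - 420)/(473 + z(9, 11)) = (-465 - 420)/(473 + (14 + 11)) = -885/(473 + 25) = -885/498 = -885*1/498 = -295/166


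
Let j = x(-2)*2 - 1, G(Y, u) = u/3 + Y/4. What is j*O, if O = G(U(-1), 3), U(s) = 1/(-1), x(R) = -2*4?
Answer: -51/4 ≈ -12.750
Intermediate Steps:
x(R) = -8
U(s) = -1
G(Y, u) = u/3 + Y/4 (G(Y, u) = u*(1/3) + Y*(1/4) = u/3 + Y/4)
O = 3/4 (O = (1/3)*3 + (1/4)*(-1) = 1 - 1/4 = 3/4 ≈ 0.75000)
j = -17 (j = -8*2 - 1 = -16 - 1 = -17)
j*O = -17*3/4 = -51/4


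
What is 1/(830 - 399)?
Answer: 1/431 ≈ 0.0023202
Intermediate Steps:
1/(830 - 399) = 1/431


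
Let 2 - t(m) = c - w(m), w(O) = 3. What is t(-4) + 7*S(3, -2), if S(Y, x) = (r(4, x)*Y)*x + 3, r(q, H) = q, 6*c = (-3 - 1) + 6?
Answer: -427/3 ≈ -142.33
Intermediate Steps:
c = ⅓ (c = ((-3 - 1) + 6)/6 = (-4 + 6)/6 = (⅙)*2 = ⅓ ≈ 0.33333)
S(Y, x) = 3 + 4*Y*x (S(Y, x) = (4*Y)*x + 3 = 4*Y*x + 3 = 3 + 4*Y*x)
t(m) = 14/3 (t(m) = 2 - (⅓ - 1*3) = 2 - (⅓ - 3) = 2 - 1*(-8/3) = 2 + 8/3 = 14/3)
t(-4) + 7*S(3, -2) = 14/3 + 7*(3 + 4*3*(-2)) = 14/3 + 7*(3 - 24) = 14/3 + 7*(-21) = 14/3 - 147 = -427/3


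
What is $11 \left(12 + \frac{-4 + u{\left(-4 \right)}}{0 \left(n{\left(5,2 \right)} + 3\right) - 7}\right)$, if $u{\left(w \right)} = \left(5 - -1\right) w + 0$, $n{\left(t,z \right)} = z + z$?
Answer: $176$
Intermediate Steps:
$n{\left(t,z \right)} = 2 z$
$u{\left(w \right)} = 6 w$ ($u{\left(w \right)} = \left(5 + 1\right) w + 0 = 6 w + 0 = 6 w$)
$11 \left(12 + \frac{-4 + u{\left(-4 \right)}}{0 \left(n{\left(5,2 \right)} + 3\right) - 7}\right) = 11 \left(12 + \frac{-4 + 6 \left(-4\right)}{0 \left(2 \cdot 2 + 3\right) - 7}\right) = 11 \left(12 + \frac{-4 - 24}{0 \left(4 + 3\right) - 7}\right) = 11 \left(12 - \frac{28}{0 \cdot 7 - 7}\right) = 11 \left(12 - \frac{28}{0 - 7}\right) = 11 \left(12 - \frac{28}{-7}\right) = 11 \left(12 - -4\right) = 11 \left(12 + 4\right) = 11 \cdot 16 = 176$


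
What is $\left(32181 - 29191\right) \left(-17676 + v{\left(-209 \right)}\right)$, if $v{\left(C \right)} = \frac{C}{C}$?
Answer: $-52848250$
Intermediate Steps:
$v{\left(C \right)} = 1$
$\left(32181 - 29191\right) \left(-17676 + v{\left(-209 \right)}\right) = \left(32181 - 29191\right) \left(-17676 + 1\right) = 2990 \left(-17675\right) = -52848250$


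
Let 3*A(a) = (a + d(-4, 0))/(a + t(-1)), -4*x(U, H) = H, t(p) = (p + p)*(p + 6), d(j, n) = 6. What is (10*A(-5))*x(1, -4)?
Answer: -2/9 ≈ -0.22222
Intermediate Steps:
t(p) = 2*p*(6 + p) (t(p) = (2*p)*(6 + p) = 2*p*(6 + p))
x(U, H) = -H/4
A(a) = (6 + a)/(3*(-10 + a)) (A(a) = ((a + 6)/(a + 2*(-1)*(6 - 1)))/3 = ((6 + a)/(a + 2*(-1)*5))/3 = ((6 + a)/(a - 10))/3 = ((6 + a)/(-10 + a))/3 = (6 + a)/(3*(-10 + a)))
(10*A(-5))*x(1, -4) = (10*((6 - 5)/(3*(-10 - 5))))*(-¼*(-4)) = (10*((⅓)*1/(-15)))*1 = (10*((⅓)*(-1/15)*1))*1 = (10*(-1/45))*1 = -2/9*1 = -2/9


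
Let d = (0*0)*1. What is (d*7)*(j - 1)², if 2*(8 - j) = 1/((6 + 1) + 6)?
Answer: 0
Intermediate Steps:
d = 0 (d = 0*1 = 0)
j = 207/26 (j = 8 - 1/(2*((6 + 1) + 6)) = 8 - 1/(2*(7 + 6)) = 8 - ½/13 = 8 - ½*1/13 = 8 - 1/26 = 207/26 ≈ 7.9615)
(d*7)*(j - 1)² = (0*7)*(207/26 - 1)² = 0*(181/26)² = 0*(32761/676) = 0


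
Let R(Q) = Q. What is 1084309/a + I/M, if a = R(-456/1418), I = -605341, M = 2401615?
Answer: -1846301904173563/547568220 ≈ -3.3718e+6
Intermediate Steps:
a = -228/709 (a = -456/1418 = -456*1/1418 = -228/709 ≈ -0.32158)
1084309/a + I/M = 1084309/(-228/709) - 605341/2401615 = 1084309*(-709/228) - 605341*1/2401615 = -768775081/228 - 605341/2401615 = -1846301904173563/547568220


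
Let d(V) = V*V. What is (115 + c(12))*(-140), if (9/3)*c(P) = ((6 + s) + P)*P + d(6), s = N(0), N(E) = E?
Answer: -27860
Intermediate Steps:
s = 0
d(V) = V²
c(P) = 12 + P*(6 + P)/3 (c(P) = (((6 + 0) + P)*P + 6²)/3 = ((6 + P)*P + 36)/3 = (P*(6 + P) + 36)/3 = (36 + P*(6 + P))/3 = 12 + P*(6 + P)/3)
(115 + c(12))*(-140) = (115 + (12 + 2*12 + (⅓)*12²))*(-140) = (115 + (12 + 24 + (⅓)*144))*(-140) = (115 + (12 + 24 + 48))*(-140) = (115 + 84)*(-140) = 199*(-140) = -27860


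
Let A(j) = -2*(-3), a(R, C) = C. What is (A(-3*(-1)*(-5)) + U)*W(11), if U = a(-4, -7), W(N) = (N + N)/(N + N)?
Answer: -1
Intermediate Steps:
A(j) = 6
W(N) = 1 (W(N) = (2*N)/((2*N)) = (2*N)*(1/(2*N)) = 1)
U = -7
(A(-3*(-1)*(-5)) + U)*W(11) = (6 - 7)*1 = -1*1 = -1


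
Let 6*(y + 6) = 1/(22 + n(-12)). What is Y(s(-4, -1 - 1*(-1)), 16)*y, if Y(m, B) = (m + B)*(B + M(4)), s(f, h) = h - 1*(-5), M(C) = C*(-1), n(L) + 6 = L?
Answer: -3003/2 ≈ -1501.5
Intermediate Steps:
n(L) = -6 + L
M(C) = -C
s(f, h) = 5 + h (s(f, h) = h + 5 = 5 + h)
Y(m, B) = (-4 + B)*(B + m) (Y(m, B) = (m + B)*(B - 1*4) = (B + m)*(B - 4) = (B + m)*(-4 + B) = (-4 + B)*(B + m))
y = -143/24 (y = -6 + 1/(6*(22 + (-6 - 12))) = -6 + 1/(6*(22 - 18)) = -6 + (⅙)/4 = -6 + (⅙)*(¼) = -6 + 1/24 = -143/24 ≈ -5.9583)
Y(s(-4, -1 - 1*(-1)), 16)*y = (16² - 4*16 - 4*(5 + (-1 - 1*(-1))) + 16*(5 + (-1 - 1*(-1))))*(-143/24) = (256 - 64 - 4*(5 + (-1 + 1)) + 16*(5 + (-1 + 1)))*(-143/24) = (256 - 64 - 4*(5 + 0) + 16*(5 + 0))*(-143/24) = (256 - 64 - 4*5 + 16*5)*(-143/24) = (256 - 64 - 20 + 80)*(-143/24) = 252*(-143/24) = -3003/2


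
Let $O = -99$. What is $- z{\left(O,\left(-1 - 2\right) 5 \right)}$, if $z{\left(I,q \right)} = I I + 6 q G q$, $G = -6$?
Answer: $-1701$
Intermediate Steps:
$z{\left(I,q \right)} = I^{2} - 36 q^{2}$ ($z{\left(I,q \right)} = I I + 6 q \left(-6\right) q = I^{2} + - 36 q q = I^{2} - 36 q^{2}$)
$- z{\left(O,\left(-1 - 2\right) 5 \right)} = - (\left(-99\right)^{2} - 36 \left(\left(-1 - 2\right) 5\right)^{2}) = - (9801 - 36 \left(\left(-3\right) 5\right)^{2}) = - (9801 - 36 \left(-15\right)^{2}) = - (9801 - 8100) = \left(-1\right) 1701 = -1701$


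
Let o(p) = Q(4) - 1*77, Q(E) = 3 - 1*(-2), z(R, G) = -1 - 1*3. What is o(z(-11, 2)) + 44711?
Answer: 44639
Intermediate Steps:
z(R, G) = -4 (z(R, G) = -1 - 3 = -4)
Q(E) = 5 (Q(E) = 3 + 2 = 5)
o(p) = -72 (o(p) = 5 - 1*77 = 5 - 77 = -72)
o(z(-11, 2)) + 44711 = -72 + 44711 = 44639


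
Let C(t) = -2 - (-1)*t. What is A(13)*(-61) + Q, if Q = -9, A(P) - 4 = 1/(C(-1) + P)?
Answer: -2591/10 ≈ -259.10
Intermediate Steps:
C(t) = -2 + t
A(P) = 4 + 1/(-3 + P) (A(P) = 4 + 1/((-2 - 1) + P) = 4 + 1/(-3 + P))
A(13)*(-61) + Q = ((-11 + 4*13)/(-3 + 13))*(-61) - 9 = ((-11 + 52)/10)*(-61) - 9 = ((1/10)*41)*(-61) - 9 = (41/10)*(-61) - 9 = -2501/10 - 9 = -2591/10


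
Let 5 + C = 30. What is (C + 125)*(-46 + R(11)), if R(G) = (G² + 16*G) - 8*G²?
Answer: -107550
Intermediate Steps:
C = 25 (C = -5 + 30 = 25)
R(G) = -7*G² + 16*G
(C + 125)*(-46 + R(11)) = (25 + 125)*(-46 + 11*(16 - 7*11)) = 150*(-46 + 11*(16 - 77)) = 150*(-46 + 11*(-61)) = 150*(-46 - 671) = 150*(-717) = -107550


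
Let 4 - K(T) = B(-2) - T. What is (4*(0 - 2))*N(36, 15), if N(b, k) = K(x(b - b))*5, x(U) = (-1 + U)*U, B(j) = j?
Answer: -240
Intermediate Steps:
x(U) = U*(-1 + U)
K(T) = 6 + T (K(T) = 4 - (-2 - T) = 4 + (2 + T) = 6 + T)
N(b, k) = 30 (N(b, k) = (6 + (b - b)*(-1 + (b - b)))*5 = (6 + 0*(-1 + 0))*5 = (6 + 0*(-1))*5 = (6 + 0)*5 = 6*5 = 30)
(4*(0 - 2))*N(36, 15) = (4*(0 - 2))*30 = (4*(-2))*30 = -8*30 = -240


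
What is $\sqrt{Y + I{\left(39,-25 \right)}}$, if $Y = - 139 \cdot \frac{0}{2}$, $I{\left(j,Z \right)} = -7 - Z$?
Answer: $3 \sqrt{2} \approx 4.2426$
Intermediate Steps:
$Y = 0$ ($Y = - 139 \cdot 0 \cdot \frac{1}{2} = \left(-139\right) 0 = 0$)
$\sqrt{Y + I{\left(39,-25 \right)}} = \sqrt{0 - -18} = \sqrt{0 + \left(-7 + 25\right)} = \sqrt{0 + 18} = \sqrt{18} = 3 \sqrt{2}$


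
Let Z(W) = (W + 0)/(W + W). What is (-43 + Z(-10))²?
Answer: 7225/4 ≈ 1806.3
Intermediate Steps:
Z(W) = ½ (Z(W) = W/((2*W)) = W*(1/(2*W)) = ½)
(-43 + Z(-10))² = (-43 + ½)² = (-85/2)² = 7225/4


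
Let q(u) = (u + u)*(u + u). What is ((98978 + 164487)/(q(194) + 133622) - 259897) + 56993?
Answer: -57658154599/284166 ≈ -2.0290e+5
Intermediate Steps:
q(u) = 4*u² (q(u) = (2*u)*(2*u) = 4*u²)
((98978 + 164487)/(q(194) + 133622) - 259897) + 56993 = ((98978 + 164487)/(4*194² + 133622) - 259897) + 56993 = (263465/(4*37636 + 133622) - 259897) + 56993 = (263465/(150544 + 133622) - 259897) + 56993 = (263465/284166 - 259897) + 56993 = -73853627437/284166 + 56993 = -57658154599/284166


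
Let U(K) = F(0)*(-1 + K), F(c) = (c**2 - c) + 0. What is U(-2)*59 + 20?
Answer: 20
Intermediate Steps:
F(c) = c**2 - c
U(K) = 0 (U(K) = (0*(-1 + 0))*(-1 + K) = (0*(-1))*(-1 + K) = 0*(-1 + K) = 0)
U(-2)*59 + 20 = 0*59 + 20 = 0 + 20 = 20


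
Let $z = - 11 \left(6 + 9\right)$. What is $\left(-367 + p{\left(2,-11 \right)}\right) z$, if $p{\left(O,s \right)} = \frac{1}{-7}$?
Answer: $\frac{424050}{7} \approx 60579.0$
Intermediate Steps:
$p{\left(O,s \right)} = - \frac{1}{7}$
$z = -165$ ($z = \left(-11\right) 15 = -165$)
$\left(-367 + p{\left(2,-11 \right)}\right) z = \left(-367 - \frac{1}{7}\right) \left(-165\right) = \left(- \frac{2570}{7}\right) \left(-165\right) = \frac{424050}{7}$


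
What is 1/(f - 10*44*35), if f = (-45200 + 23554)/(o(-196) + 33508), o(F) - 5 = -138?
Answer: -33375/513996646 ≈ -6.4932e-5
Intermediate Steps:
o(F) = -133 (o(F) = 5 - 138 = -133)
f = -21646/33375 (f = (-45200 + 23554)/(-133 + 33508) = -21646/33375 ≈ -0.64857)
1/(f - 10*44*35) = 1/(-21646/33375 - 10*44*35) = 1/(-21646/33375 - 440*35) = 1/(-21646/33375 - 15400) = 1/(-513996646/33375) = -33375/513996646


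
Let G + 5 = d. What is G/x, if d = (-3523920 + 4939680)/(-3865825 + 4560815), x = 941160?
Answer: -8953/2843899080 ≈ -3.1481e-6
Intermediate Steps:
d = 141576/69499 (d = 1415760/694990 = 1415760*(1/694990) = 141576/69499 ≈ 2.0371)
G = -205919/69499 (G = -5 + 141576/69499 = -205919/69499 ≈ -2.9629)
G/x = -205919/69499/941160 = -205919/69499*1/941160 = -8953/2843899080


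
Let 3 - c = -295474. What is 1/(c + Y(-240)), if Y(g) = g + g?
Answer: 1/294997 ≈ 3.3899e-6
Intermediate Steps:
c = 295477 (c = 3 - 1*(-295474) = 3 + 295474 = 295477)
Y(g) = 2*g
1/(c + Y(-240)) = 1/(295477 + 2*(-240)) = 1/(295477 - 480) = 1/294997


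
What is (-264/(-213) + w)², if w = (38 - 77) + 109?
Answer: 25583364/5041 ≈ 5075.1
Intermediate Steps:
w = 70 (w = -39 + 109 = 70)
(-264/(-213) + w)² = (-264/(-213) + 70)² = (-264*(-1/213) + 70)² = (88/71 + 70)² = (5058/71)² = 25583364/5041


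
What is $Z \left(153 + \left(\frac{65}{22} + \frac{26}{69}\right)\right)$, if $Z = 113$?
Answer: $\frac{26816143}{1518} \approx 17665.0$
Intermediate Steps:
$Z \left(153 + \left(\frac{65}{22} + \frac{26}{69}\right)\right) = 113 \left(153 + \left(\frac{65}{22} + \frac{26}{69}\right)\right) = 113 \left(153 + \frac{5057}{1518}\right) = 113 \cdot \frac{237311}{1518} = \frac{26816143}{1518}$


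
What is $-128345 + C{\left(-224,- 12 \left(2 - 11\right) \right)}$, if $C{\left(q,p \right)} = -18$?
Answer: $-128363$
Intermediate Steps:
$-128345 + C{\left(-224,- 12 \left(2 - 11\right) \right)} = -128345 - 18 = -128363$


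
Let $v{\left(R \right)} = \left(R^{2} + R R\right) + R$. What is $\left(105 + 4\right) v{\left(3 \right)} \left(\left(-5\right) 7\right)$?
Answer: $-80115$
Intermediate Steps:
$v{\left(R \right)} = R + 2 R^{2}$ ($v{\left(R \right)} = \left(R^{2} + R^{2}\right) + R = 2 R^{2} + R = R + 2 R^{2}$)
$\left(105 + 4\right) v{\left(3 \right)} \left(\left(-5\right) 7\right) = \left(105 + 4\right) 3 \left(1 + 2 \cdot 3\right) \left(\left(-5\right) 7\right) = 109 \cdot 3 \left(1 + 6\right) \left(-35\right) = 109 \cdot 3 \cdot 7 \left(-35\right) = 109 \cdot 21 \left(-35\right) = 2289 \left(-35\right) = -80115$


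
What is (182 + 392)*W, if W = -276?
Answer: -158424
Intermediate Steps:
(182 + 392)*W = (182 + 392)*(-276) = 574*(-276) = -158424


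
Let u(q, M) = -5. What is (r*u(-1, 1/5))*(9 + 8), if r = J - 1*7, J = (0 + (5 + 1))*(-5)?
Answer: 3145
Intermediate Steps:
J = -30 (J = (0 + 6)*(-5) = 6*(-5) = -30)
r = -37 (r = -30 - 1*7 = -30 - 7 = -37)
(r*u(-1, 1/5))*(9 + 8) = (-37*(-5))*(9 + 8) = 185*17 = 3145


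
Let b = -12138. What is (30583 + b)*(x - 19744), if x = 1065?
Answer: -344534155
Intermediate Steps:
(30583 + b)*(x - 19744) = (30583 - 12138)*(1065 - 19744) = 18445*(-18679) = -344534155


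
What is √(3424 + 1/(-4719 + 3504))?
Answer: √62402385/135 ≈ 58.515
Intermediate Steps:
√(3424 + 1/(-4719 + 3504)) = √(3424 + 1/(-1215)) = √(3424 - 1/1215) = √(4160159/1215) = √62402385/135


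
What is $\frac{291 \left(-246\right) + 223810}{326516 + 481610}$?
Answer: $\frac{76112}{404063} \approx 0.18837$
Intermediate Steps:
$\frac{291 \left(-246\right) + 223810}{326516 + 481610} = \frac{-71586 + 223810}{808126} = 152224 \cdot \frac{1}{808126} = \frac{76112}{404063}$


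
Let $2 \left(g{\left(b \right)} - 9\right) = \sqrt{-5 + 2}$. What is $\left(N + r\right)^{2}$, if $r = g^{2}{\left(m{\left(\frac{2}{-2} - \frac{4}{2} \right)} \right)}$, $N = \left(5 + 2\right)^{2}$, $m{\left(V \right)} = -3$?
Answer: $\frac{263401}{16} + \frac{4653 i \sqrt{3}}{2} \approx 16463.0 + 4029.6 i$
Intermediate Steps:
$g{\left(b \right)} = 9 + \frac{i \sqrt{3}}{2}$ ($g{\left(b \right)} = 9 + \frac{\sqrt{-5 + 2}}{2} = 9 + \frac{\sqrt{-3}}{2} = 9 + \frac{i \sqrt{3}}{2}$)
$N = 49$ ($N = 7^{2} = 49$)
$r = \left(9 + \frac{i \sqrt{3}}{2}\right)^{2} \approx 80.25 + 15.588 i$
$\left(N + r\right)^{2} = \left(49 + \frac{\left(18 + i \sqrt{3}\right)^{2}}{4}\right)^{2}$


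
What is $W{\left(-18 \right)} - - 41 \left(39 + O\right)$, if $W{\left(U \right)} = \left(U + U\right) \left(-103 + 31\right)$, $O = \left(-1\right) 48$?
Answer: $2223$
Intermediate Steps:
$O = -48$
$W{\left(U \right)} = - 144 U$ ($W{\left(U \right)} = 2 U \left(-72\right) = - 144 U$)
$W{\left(-18 \right)} - - 41 \left(39 + O\right) = \left(-144\right) \left(-18\right) - - 41 \left(39 - 48\right) = 2592 - \left(-41\right) \left(-9\right) = 2592 - 369 = 2223$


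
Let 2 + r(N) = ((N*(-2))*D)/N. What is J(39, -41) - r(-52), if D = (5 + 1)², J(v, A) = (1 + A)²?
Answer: 1674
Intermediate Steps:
D = 36 (D = 6² = 36)
r(N) = -74 (r(N) = -2 + ((N*(-2))*36)/N = -2 + (-2*N*36)/N = -2 + (-72*N)/N = -2 - 72 = -74)
J(39, -41) - r(-52) = (1 - 41)² - 1*(-74) = (-40)² + 74 = 1600 + 74 = 1674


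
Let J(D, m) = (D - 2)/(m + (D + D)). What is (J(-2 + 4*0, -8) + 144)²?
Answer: 187489/9 ≈ 20832.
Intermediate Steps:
J(D, m) = (-2 + D)/(m + 2*D)
(J(-2 + 4*0, -8) + 144)² = ((-2 + (-2 + 4*0))/(-8 + 2*(-2 + 4*0)) + 144)² = ((-2 + (-2 + 0))/(-8 + 2*(-2 + 0)) + 144)² = ((-2 - 2)/(-8 + 2*(-2)) + 144)² = (-4/(-8 - 4) + 144)² = (-4/(-12) + 144)² = (-1/12*(-4) + 144)² = (⅓ + 144)² = (433/3)² = 187489/9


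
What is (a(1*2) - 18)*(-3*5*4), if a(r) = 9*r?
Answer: 0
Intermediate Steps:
(a(1*2) - 18)*(-3*5*4) = (9*(1*2) - 18)*(-3*5*4) = (9*2 - 18)*(-15*4) = (18 - 18)*(-60) = 0*(-60) = 0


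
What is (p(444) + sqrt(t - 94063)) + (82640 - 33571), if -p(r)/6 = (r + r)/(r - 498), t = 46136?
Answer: 147503/3 + I*sqrt(47927) ≈ 49168.0 + 218.92*I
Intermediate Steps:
p(r) = -12*r/(-498 + r) (p(r) = -6*(r + r)/(r - 498) = -6*2*r/(-498 + r) = -12*r/(-498 + r))
(p(444) + sqrt(t - 94063)) + (82640 - 33571) = (-12*444/(-498 + 444) + sqrt(46136 - 94063)) + (82640 - 33571) = (-12*444/(-54) + sqrt(-47927)) + 49069 = (-12*444*(-1/54) + I*sqrt(47927)) + 49069 = (296/3 + I*sqrt(47927)) + 49069 = 147503/3 + I*sqrt(47927)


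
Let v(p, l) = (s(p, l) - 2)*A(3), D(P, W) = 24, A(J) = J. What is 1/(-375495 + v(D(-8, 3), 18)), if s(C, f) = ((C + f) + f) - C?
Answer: -1/375393 ≈ -2.6639e-6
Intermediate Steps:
s(C, f) = 2*f (s(C, f) = (C + 2*f) - C = 2*f)
v(p, l) = -6 + 6*l (v(p, l) = (2*l - 2)*3 = (-2 + 2*l)*3 = -6 + 6*l)
1/(-375495 + v(D(-8, 3), 18)) = 1/(-375495 + (-6 + 6*18)) = 1/(-375495 + (-6 + 108)) = 1/(-375495 + 102) = 1/(-375393) = -1/375393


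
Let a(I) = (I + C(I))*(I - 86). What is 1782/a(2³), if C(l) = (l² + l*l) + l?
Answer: -33/208 ≈ -0.15865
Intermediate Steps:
C(l) = l + 2*l² (C(l) = (l² + l²) + l = 2*l² + l = l + 2*l²)
a(I) = (-86 + I)*(I + I*(1 + 2*I)) (a(I) = (I + I*(1 + 2*I))*(I - 86) = (I + I*(1 + 2*I))*(-86 + I) = (-86 + I)*(I + I*(1 + 2*I)))
1782/a(2³) = 1782/((2*2³*(-86 + (2³)² - 85*2³))) = 1782/((2*8*(-86 + 8² - 85*8))) = 1782/((2*8*(-86 + 64 - 680))) = 1782/((2*8*(-702))) = 1782/(-11232) = 1782*(-1/11232) = -33/208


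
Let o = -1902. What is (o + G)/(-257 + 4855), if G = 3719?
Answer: 1817/4598 ≈ 0.39517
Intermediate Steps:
(o + G)/(-257 + 4855) = (-1902 + 3719)/(-257 + 4855) = 1817/4598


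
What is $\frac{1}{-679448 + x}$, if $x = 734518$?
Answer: $\frac{1}{55070} \approx 1.8159 \cdot 10^{-5}$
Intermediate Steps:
$\frac{1}{-679448 + x} = \frac{1}{-679448 + 734518} = \frac{1}{55070}$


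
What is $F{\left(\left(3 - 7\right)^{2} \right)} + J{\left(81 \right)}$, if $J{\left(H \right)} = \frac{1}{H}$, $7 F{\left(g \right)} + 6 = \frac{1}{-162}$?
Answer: $- \frac{137}{162} \approx -0.84568$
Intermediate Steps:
$F{\left(g \right)} = - \frac{139}{162}$ ($F{\left(g \right)} = - \frac{6}{7} + \frac{1}{7 \left(-162\right)} = - \frac{6}{7} + \frac{1}{7} \left(- \frac{1}{162}\right) = - \frac{6}{7} - \frac{1}{1134} = - \frac{139}{162}$)
$F{\left(\left(3 - 7\right)^{2} \right)} + J{\left(81 \right)} = - \frac{139}{162} + \frac{1}{81} = - \frac{137}{162}$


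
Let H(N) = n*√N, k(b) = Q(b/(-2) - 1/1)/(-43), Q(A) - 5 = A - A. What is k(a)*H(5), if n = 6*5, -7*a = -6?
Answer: -150*√5/43 ≈ -7.8002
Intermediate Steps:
a = 6/7 (a = -⅐*(-6) = 6/7 ≈ 0.85714)
n = 30
Q(A) = 5 (Q(A) = 5 + (A - A) = 5 + 0 = 5)
k(b) = -5/43 (k(b) = 5/(-43) = 5*(-1/43) = -5/43)
H(N) = 30*√N
k(a)*H(5) = -150*√5/43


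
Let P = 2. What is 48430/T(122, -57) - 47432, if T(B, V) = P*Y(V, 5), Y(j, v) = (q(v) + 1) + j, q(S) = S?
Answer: -2443247/51 ≈ -47907.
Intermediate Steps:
Y(j, v) = 1 + j + v (Y(j, v) = (v + 1) + j = (1 + v) + j = 1 + j + v)
T(B, V) = 12 + 2*V (T(B, V) = 2*(1 + V + 5) = 2*(6 + V) = 12 + 2*V)
48430/T(122, -57) - 47432 = 48430/(12 + 2*(-57)) - 47432 = 48430/(12 - 114) - 47432 = 48430/(-102) - 47432 = 48430*(-1/102) - 47432 = -24215/51 - 47432 = -2443247/51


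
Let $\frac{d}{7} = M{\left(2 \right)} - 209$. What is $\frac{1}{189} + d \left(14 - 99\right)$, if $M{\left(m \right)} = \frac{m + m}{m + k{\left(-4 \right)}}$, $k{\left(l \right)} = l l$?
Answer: $\frac{23478106}{189} \approx 1.2422 \cdot 10^{5}$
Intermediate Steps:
$k{\left(l \right)} = l^{2}$
$M{\left(m \right)} = \frac{2 m}{16 + m}$ ($M{\left(m \right)} = \frac{m + m}{m + \left(-4\right)^{2}} = \frac{2 m}{m + 16} = \frac{2 m}{16 + m}$)
$d = - \frac{13153}{9}$ ($d = 7 \left(2 \cdot 2 \frac{1}{16 + 2} - 209\right) = 7 \left(2 \cdot 2 \cdot \frac{1}{18} - 209\right) = 7 \left(\frac{2}{9} - 209\right) = 7 \left(- \frac{1879}{9}\right) = - \frac{13153}{9} \approx -1461.4$)
$\frac{1}{189} + d \left(14 - 99\right) = \frac{1}{189} - \frac{13153 \left(14 - 99\right)}{9} = \frac{1}{189} - - \frac{1118005}{9} = \frac{1}{189} + \frac{1118005}{9} = \frac{23478106}{189}$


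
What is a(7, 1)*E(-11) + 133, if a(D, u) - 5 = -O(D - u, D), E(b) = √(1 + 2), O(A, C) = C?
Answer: 133 - 2*√3 ≈ 129.54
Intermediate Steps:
E(b) = √3
a(D, u) = 5 - D
a(7, 1)*E(-11) + 133 = (5 - 1*7)*√3 + 133 = (5 - 7)*√3 + 133 = -2*√3 + 133 = 133 - 2*√3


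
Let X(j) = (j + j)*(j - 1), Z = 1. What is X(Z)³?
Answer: 0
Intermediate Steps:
X(j) = 2*j*(-1 + j) (X(j) = (2*j)*(-1 + j) = 2*j*(-1 + j))
X(Z)³ = (2*1*(-1 + 1))³ = (2*1*0)³ = 0³ = 0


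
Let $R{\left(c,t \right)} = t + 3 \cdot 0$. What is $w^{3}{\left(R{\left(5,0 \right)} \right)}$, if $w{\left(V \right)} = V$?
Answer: $0$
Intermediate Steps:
$R{\left(c,t \right)} = t$ ($R{\left(c,t \right)} = t + 0 = t$)
$w^{3}{\left(R{\left(5,0 \right)} \right)} = 0^{3} = 0$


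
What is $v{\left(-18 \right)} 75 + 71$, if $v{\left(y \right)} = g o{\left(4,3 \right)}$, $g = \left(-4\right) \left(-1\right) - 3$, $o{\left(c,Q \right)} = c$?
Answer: $371$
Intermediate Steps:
$g = 1$ ($g = 4 - 3 = 1$)
$v{\left(y \right)} = 4$ ($v{\left(y \right)} = 1 \cdot 4 = 4$)
$v{\left(-18 \right)} 75 + 71 = 4 \cdot 75 + 71 = 300 + 71 = 371$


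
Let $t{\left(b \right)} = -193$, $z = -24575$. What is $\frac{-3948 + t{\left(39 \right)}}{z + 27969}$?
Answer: $- \frac{4141}{3394} \approx -1.2201$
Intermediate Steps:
$\frac{-3948 + t{\left(39 \right)}}{z + 27969} = \frac{-3948 - 193}{-24575 + 27969} = - \frac{4141}{3394}$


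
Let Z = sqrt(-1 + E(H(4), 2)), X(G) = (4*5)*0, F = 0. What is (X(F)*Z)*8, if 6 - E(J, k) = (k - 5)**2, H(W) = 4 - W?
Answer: 0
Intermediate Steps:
E(J, k) = 6 - (-5 + k)**2 (E(J, k) = 6 - (k - 5)**2 = 6 - (-5 + k)**2)
X(G) = 0 (X(G) = 20*0 = 0)
Z = 2*I (Z = sqrt(-1 + (6 - (-5 + 2)**2)) = sqrt(-1 + (6 - 1*(-3)**2)) = sqrt(-1 + (6 - 1*9)) = sqrt(-1 + (6 - 9)) = sqrt(-1 - 3) = sqrt(-4) = 2*I ≈ 2.0*I)
(X(F)*Z)*8 = (0*(2*I))*8 = 0*8 = 0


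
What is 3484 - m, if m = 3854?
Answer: -370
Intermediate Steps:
3484 - m = 3484 - 1*3854 = 3484 - 3854 = -370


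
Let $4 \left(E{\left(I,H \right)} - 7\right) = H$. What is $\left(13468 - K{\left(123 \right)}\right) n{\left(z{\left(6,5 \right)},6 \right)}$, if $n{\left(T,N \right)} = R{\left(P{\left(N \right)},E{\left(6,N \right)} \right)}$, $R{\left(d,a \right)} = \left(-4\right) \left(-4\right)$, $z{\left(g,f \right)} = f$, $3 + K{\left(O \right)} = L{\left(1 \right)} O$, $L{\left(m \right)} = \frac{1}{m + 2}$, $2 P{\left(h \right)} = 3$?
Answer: $214880$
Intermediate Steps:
$P{\left(h \right)} = \frac{3}{2}$ ($P{\left(h \right)} = \frac{1}{2} \cdot 3 = \frac{3}{2}$)
$L{\left(m \right)} = \frac{1}{2 + m}$
$E{\left(I,H \right)} = 7 + \frac{H}{4}$
$K{\left(O \right)} = -3 + \frac{O}{3}$ ($K{\left(O \right)} = -3 + \frac{O}{2 + 1} = -3 + \frac{O}{3}$)
$R{\left(d,a \right)} = 16$
$n{\left(T,N \right)} = 16$
$\left(13468 - K{\left(123 \right)}\right) n{\left(z{\left(6,5 \right)},6 \right)} = \left(13468 - \left(-3 + \frac{1}{3} \cdot 123\right)\right) 16 = \left(13468 - \left(-3 + 41\right)\right) 16 = \left(13468 - 38\right) 16 = 13430 \cdot 16 = 214880$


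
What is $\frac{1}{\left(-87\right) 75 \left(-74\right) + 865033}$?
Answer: $\frac{1}{1347883} \approx 7.419 \cdot 10^{-7}$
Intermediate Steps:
$\frac{1}{\left(-87\right) 75 \left(-74\right) + 865033} = \frac{1}{\left(-6525\right) \left(-74\right) + 865033} = \frac{1}{482850 + 865033} = \frac{1}{1347883}$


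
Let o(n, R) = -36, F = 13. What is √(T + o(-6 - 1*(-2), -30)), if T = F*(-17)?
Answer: I*√257 ≈ 16.031*I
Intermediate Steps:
T = -221 (T = 13*(-17) = -221)
√(T + o(-6 - 1*(-2), -30)) = √(-221 - 36) = √(-257) = I*√257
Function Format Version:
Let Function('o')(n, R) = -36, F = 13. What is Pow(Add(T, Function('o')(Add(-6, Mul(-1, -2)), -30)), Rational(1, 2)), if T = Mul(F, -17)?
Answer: Mul(I, Pow(257, Rational(1, 2))) ≈ Mul(16.031, I)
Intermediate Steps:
T = -221 (T = Mul(13, -17) = -221)
Pow(Add(T, Function('o')(Add(-6, Mul(-1, -2)), -30)), Rational(1, 2)) = Pow(Add(-221, -36), Rational(1, 2)) = Pow(-257, Rational(1, 2)) = Mul(I, Pow(257, Rational(1, 2)))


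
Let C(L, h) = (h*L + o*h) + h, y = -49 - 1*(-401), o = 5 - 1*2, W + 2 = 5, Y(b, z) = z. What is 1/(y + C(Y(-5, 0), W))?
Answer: 1/364 ≈ 0.0027473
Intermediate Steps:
W = 3 (W = -2 + 5 = 3)
o = 3 (o = 5 - 2 = 3)
y = 352 (y = -49 + 401 = 352)
C(L, h) = 4*h + L*h (C(L, h) = (h*L + 3*h) + h = (L*h + 3*h) + h = (3*h + L*h) + h = 4*h + L*h)
1/(y + C(Y(-5, 0), W)) = 1/(352 + 3*(4 + 0)) = 1/(352 + 3*4) = 1/(352 + 12) = 1/364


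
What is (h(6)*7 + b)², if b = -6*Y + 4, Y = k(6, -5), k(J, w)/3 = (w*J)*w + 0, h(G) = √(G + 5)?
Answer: 7268955 - 37744*√11 ≈ 7.1438e+6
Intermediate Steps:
h(G) = √(5 + G)
k(J, w) = 3*J*w² (k(J, w) = 3*((w*J)*w + 0) = 3*((J*w)*w + 0) = 3*(J*w² + 0) = 3*(J*w²) = 3*J*w²)
Y = 450 (Y = 3*6*(-5)² = 3*6*25 = 450)
b = -2696 (b = -6*450 + 4 = -2700 + 4 = -2696)
(h(6)*7 + b)² = (√(5 + 6)*7 - 2696)² = (√11*7 - 2696)² = (7*√11 - 2696)² = (-2696 + 7*√11)²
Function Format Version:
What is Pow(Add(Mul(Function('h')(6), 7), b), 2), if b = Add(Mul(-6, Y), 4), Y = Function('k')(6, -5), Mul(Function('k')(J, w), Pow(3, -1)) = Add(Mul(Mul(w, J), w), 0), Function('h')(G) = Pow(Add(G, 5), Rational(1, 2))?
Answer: Add(7268955, Mul(-37744, Pow(11, Rational(1, 2)))) ≈ 7.1438e+6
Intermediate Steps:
Function('h')(G) = Pow(Add(5, G), Rational(1, 2))
Function('k')(J, w) = Mul(3, J, Pow(w, 2)) (Function('k')(J, w) = Mul(3, Add(Mul(Mul(w, J), w), 0)) = Mul(3, Add(Mul(Mul(J, w), w), 0)) = Mul(3, Add(Mul(J, Pow(w, 2)), 0)) = Mul(3, Mul(J, Pow(w, 2))) = Mul(3, J, Pow(w, 2)))
Y = 450 (Y = Mul(3, 6, Pow(-5, 2)) = Mul(3, 6, 25) = 450)
b = -2696 (b = Add(Mul(-6, 450), 4) = Add(-2700, 4) = -2696)
Pow(Add(Mul(Function('h')(6), 7), b), 2) = Pow(Add(Mul(Pow(Add(5, 6), Rational(1, 2)), 7), -2696), 2) = Pow(Add(Mul(Pow(11, Rational(1, 2)), 7), -2696), 2) = Pow(Add(Mul(7, Pow(11, Rational(1, 2))), -2696), 2) = Pow(Add(-2696, Mul(7, Pow(11, Rational(1, 2)))), 2)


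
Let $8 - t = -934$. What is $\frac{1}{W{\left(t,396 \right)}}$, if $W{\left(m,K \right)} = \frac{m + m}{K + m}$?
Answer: $\frac{223}{314} \approx 0.71019$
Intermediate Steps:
$t = 942$ ($t = 8 - -934 = 8 + 934 = 942$)
$W{\left(m,K \right)} = \frac{2 m}{K + m}$
$\frac{1}{W{\left(t,396 \right)}} = \frac{1}{2 \cdot 942 \frac{1}{396 + 942}} = \frac{1}{2 \cdot 942 \cdot \frac{1}{1338}} = \frac{1}{\frac{314}{223}} = \frac{223}{314}$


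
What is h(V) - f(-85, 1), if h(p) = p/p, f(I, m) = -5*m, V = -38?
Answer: 6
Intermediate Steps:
h(p) = 1
h(V) - f(-85, 1) = 1 - (-5) = 1 - 1*(-5) = 1 + 5 = 6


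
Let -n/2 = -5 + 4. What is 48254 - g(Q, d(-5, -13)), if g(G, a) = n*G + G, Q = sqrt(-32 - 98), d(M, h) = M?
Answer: 48254 - 3*I*sqrt(130) ≈ 48254.0 - 34.205*I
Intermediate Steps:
Q = I*sqrt(130) (Q = sqrt(-130) = I*sqrt(130) ≈ 11.402*I)
n = 2 (n = -2*(-5 + 4) = -2*(-1) = 2)
g(G, a) = 3*G (g(G, a) = 2*G + G = 3*G)
48254 - g(Q, d(-5, -13)) = 48254 - 3*I*sqrt(130)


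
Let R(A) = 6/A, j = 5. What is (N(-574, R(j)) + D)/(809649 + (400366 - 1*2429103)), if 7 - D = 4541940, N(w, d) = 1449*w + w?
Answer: 5374233/1219088 ≈ 4.4084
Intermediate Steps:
N(w, d) = 1450*w
D = -4541933 (D = 7 - 1*4541940 = 7 - 4541940 = -4541933)
(N(-574, R(j)) + D)/(809649 + (400366 - 1*2429103)) = (1450*(-574) - 4541933)/(809649 + (400366 - 1*2429103)) = (-832300 - 4541933)/(809649 + (400366 - 2429103)) = -5374233/(809649 - 2028737) = -5374233/(-1219088) = -5374233*(-1/1219088) = 5374233/1219088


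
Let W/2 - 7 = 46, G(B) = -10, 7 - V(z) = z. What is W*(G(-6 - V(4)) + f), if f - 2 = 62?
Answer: 5724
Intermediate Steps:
f = 64 (f = 2 + 62 = 64)
V(z) = 7 - z
W = 106 (W = 14 + 2*46 = 14 + 92 = 106)
W*(G(-6 - V(4)) + f) = 106*(-10 + 64) = 106*54 = 5724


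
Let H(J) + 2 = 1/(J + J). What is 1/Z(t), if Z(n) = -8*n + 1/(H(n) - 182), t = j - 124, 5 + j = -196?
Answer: 119601/310961950 ≈ 0.00038462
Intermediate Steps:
j = -201 (j = -5 - 196 = -201)
H(J) = -2 + 1/(2*J) (H(J) = -2 + 1/(J + J) = -2 + 1/(2*J))
t = -325 (t = -201 - 124 = -325)
Z(n) = 1/(-184 + 1/(2*n)) - 8*n (Z(n) = -8*n + 1/((-2 + 1/(2*n)) - 182) = -8*n + 1/(-184 + 1/(2*n)) = 1/(-184 + 1/(2*n)) - 8*n)
1/Z(t) = 1/(2*(-325)*(3 - 1472*(-325))/(-1 + 368*(-325))) = 1/(2*(-325)*(3 + 478400)/(-1 - 119600)) = 1/(2*(-325)*478403/(-119601)) = 1/(2*(-325)*(-1/119601)*478403) = 1/(310961950/119601) = 119601/310961950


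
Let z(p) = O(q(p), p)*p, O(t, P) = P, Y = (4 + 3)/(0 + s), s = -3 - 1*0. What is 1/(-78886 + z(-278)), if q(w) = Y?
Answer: -1/1602 ≈ -0.00062422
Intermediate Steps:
s = -3 (s = -3 + 0 = -3)
Y = -7/3 (Y = (4 + 3)/(0 - 3) = 7/(-3) = 7*(-1/3) = -7/3 ≈ -2.3333)
q(w) = -7/3
z(p) = p**2 (z(p) = p*p = p**2)
1/(-78886 + z(-278)) = 1/(-78886 + (-278)**2) = 1/(-78886 + 77284) = 1/(-1602) = -1/1602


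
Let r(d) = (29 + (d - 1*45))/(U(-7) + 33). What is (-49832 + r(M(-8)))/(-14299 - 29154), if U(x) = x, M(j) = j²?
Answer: 647792/564889 ≈ 1.1468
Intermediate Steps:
r(d) = -8/13 + d/26 (r(d) = (29 + (d - 1*45))/(-7 + 33) = (29 + (d - 45))/26 = (29 + (-45 + d))*(1/26) = (-16 + d)*(1/26) = -8/13 + d/26)
(-49832 + r(M(-8)))/(-14299 - 29154) = (-49832 + (-8/13 + (1/26)*(-8)²))/(-14299 - 29154) = (-49832 + (-8/13 + (1/26)*64))/(-43453) = (-49832 + (-8/13 + 32/13))*(-1/43453) = (-49832 + 24/13)*(-1/43453) = -647792/13*(-1/43453) = 647792/564889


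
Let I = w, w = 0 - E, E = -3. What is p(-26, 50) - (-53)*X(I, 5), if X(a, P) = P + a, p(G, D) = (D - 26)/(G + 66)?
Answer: 2123/5 ≈ 424.60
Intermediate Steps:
w = 3 (w = 0 - 1*(-3) = 0 + 3 = 3)
I = 3
p(G, D) = (-26 + D)/(66 + G)
p(-26, 50) - (-53)*X(I, 5) = (-26 + 50)/(66 - 26) - (-53)*(5 + 3) = 24/40 - (-53)*8 = (1/40)*24 - 1*(-424) = ⅗ + 424 = 2123/5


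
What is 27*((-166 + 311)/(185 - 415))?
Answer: -783/46 ≈ -17.022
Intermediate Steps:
27*((-166 + 311)/(185 - 415)) = 27*(145/(-230)) = 27*(145*(-1/230)) = 27*(-29/46) = -783/46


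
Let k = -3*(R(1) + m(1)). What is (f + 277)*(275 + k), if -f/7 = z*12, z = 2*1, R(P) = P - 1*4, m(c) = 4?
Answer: 29648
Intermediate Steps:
R(P) = -4 + P (R(P) = P - 4 = -4 + P)
z = 2
k = -3 (k = -3*((-4 + 1) + 4) = -3*(-3 + 4) = -3*1 = -3)
f = -168 (f = -14*12 = -7*24 = -168)
(f + 277)*(275 + k) = (-168 + 277)*(275 - 3) = 109*272 = 29648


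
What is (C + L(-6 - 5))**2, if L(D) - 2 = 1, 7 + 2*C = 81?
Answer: 1600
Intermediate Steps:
C = 37 (C = -7/2 + (1/2)*81 = -7/2 + 81/2 = 37)
L(D) = 3 (L(D) = 2 + 1 = 3)
(C + L(-6 - 5))**2 = (37 + 3)**2 = 40**2 = 1600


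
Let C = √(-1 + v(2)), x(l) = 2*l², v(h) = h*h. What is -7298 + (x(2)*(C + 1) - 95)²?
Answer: 463 - 1392*√3 ≈ -1948.0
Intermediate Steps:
v(h) = h²
C = √3 (C = √(-1 + 2²) = √(-1 + 4) = √3 ≈ 1.7320)
-7298 + (x(2)*(C + 1) - 95)² = -7298 + ((2*2²)*(√3 + 1) - 95)² = -7298 + ((2*4)*(1 + √3) - 95)² = -7298 + (8*(1 + √3) - 95)² = -7298 + ((8 + 8*√3) - 95)² = -7298 + (-87 + 8*√3)²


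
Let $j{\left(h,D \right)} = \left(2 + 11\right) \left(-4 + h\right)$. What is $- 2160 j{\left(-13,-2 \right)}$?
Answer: $477360$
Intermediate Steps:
$j{\left(h,D \right)} = -52 + 13 h$ ($j{\left(h,D \right)} = 13 \left(-4 + h\right) = -52 + 13 h$)
$- 2160 j{\left(-13,-2 \right)} = - 2160 \left(-52 + 13 \left(-13\right)\right) = - 2160 \left(-52 - 169\right) = \left(-2160\right) \left(-221\right) = 477360$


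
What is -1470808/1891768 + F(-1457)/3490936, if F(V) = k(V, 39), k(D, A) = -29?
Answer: -641818932195/825505126856 ≈ -0.77749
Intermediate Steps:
F(V) = -29
-1470808/1891768 + F(-1457)/3490936 = -1470808/1891768 - 29/3490936 = -1470808*1/1891768 - 29*1/3490936 = -183851/236471 - 29/3490936 = -641818932195/825505126856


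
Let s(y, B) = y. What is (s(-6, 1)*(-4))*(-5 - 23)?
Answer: -672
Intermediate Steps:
(s(-6, 1)*(-4))*(-5 - 23) = (-6*(-4))*(-5 - 23) = 24*(-28) = -672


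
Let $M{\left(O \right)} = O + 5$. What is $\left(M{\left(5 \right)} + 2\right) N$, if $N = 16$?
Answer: $192$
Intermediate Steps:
$M{\left(O \right)} = 5 + O$
$\left(M{\left(5 \right)} + 2\right) N = \left(\left(5 + 5\right) + 2\right) 16 = \left(10 + 2\right) 16 = 12 \cdot 16 = 192$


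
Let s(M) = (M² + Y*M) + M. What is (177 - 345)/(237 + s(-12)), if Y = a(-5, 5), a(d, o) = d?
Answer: -56/143 ≈ -0.39161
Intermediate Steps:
Y = -5
s(M) = M² - 4*M (s(M) = (M² - 5*M) + M = M² - 4*M)
(177 - 345)/(237 + s(-12)) = (177 - 345)/(237 - 12*(-4 - 12)) = -168/(237 - 12*(-16)) = -168/(237 + 192) = -168/429 = -168*1/429 = -56/143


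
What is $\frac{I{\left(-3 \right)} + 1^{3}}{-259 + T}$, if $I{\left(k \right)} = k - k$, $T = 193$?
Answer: $- \frac{1}{66} \approx -0.015152$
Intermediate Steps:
$I{\left(k \right)} = 0$
$\frac{I{\left(-3 \right)} + 1^{3}}{-259 + T} = \frac{0 + 1^{3}}{-259 + 193} = \frac{0 + 1}{-66} = 1 \left(- \frac{1}{66}\right) = - \frac{1}{66}$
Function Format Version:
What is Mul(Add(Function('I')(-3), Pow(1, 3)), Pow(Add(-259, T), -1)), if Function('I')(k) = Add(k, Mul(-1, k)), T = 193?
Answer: Rational(-1, 66) ≈ -0.015152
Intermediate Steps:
Function('I')(k) = 0
Mul(Add(Function('I')(-3), Pow(1, 3)), Pow(Add(-259, T), -1)) = Mul(Add(0, Pow(1, 3)), Pow(Add(-259, 193), -1)) = Mul(Add(0, 1), Pow(-66, -1)) = Mul(1, Rational(-1, 66)) = Rational(-1, 66)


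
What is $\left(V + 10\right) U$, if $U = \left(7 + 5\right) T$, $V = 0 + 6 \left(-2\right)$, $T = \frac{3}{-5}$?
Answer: $\frac{72}{5} \approx 14.4$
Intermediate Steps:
$T = - \frac{3}{5}$ ($T = 3 \left(- \frac{1}{5}\right) = - \frac{3}{5} \approx -0.6$)
$V = -12$ ($V = 0 - 12 = -12$)
$U = - \frac{36}{5}$ ($U = \left(7 + 5\right) \left(- \frac{3}{5}\right) = 12 \left(- \frac{3}{5}\right) = - \frac{36}{5} \approx -7.2$)
$\left(V + 10\right) U = \left(-12 + 10\right) \left(- \frac{36}{5}\right) = \left(-2\right) \left(- \frac{36}{5}\right) = \frac{72}{5}$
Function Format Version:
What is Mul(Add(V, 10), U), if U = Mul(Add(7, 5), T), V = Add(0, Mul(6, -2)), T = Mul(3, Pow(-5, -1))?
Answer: Rational(72, 5) ≈ 14.400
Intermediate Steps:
T = Rational(-3, 5) (T = Mul(3, Rational(-1, 5)) = Rational(-3, 5) ≈ -0.60000)
V = -12 (V = Add(0, -12) = -12)
U = Rational(-36, 5) (U = Mul(Add(7, 5), Rational(-3, 5)) = Mul(12, Rational(-3, 5)) = Rational(-36, 5) ≈ -7.2000)
Mul(Add(V, 10), U) = Mul(Add(-12, 10), Rational(-36, 5)) = Mul(-2, Rational(-36, 5)) = Rational(72, 5)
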